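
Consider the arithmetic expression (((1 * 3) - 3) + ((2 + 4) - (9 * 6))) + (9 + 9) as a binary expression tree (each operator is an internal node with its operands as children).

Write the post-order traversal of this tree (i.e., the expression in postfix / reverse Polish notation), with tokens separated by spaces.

1 3 * 3 - 2 4 + 9 6 * - + 9 9 + +

Post-order on an expression tree gives postfix notation: for each operator, emit left operand, right operand, then the operator.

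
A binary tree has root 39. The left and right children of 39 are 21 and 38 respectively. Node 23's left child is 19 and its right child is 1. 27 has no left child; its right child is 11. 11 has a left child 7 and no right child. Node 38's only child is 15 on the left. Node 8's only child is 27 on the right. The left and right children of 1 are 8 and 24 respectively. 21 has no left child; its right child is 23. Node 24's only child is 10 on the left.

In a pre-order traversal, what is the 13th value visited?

15

Pre-order visits the node, then its left subtree, then its right subtree.
Visit 39.
At 39: go left to 21.
  Visit 21.
  At 21: no left child.
  At 21: go right to 23.
    Visit 23.
    At 23: go left to 19.
      19 is a leaf — visit 19.
    At 23: go right to 1.
      Visit 1.
      At 1: go left to 8.
        Visit 8.
        At 8: no left child.
        At 8: go right to 27.
          Visit 27.
          At 27: no left child.
          At 27: go right to 11.
            Visit 11.
            At 11: go left to 7.
              7 is a leaf — visit 7.
            At 11: no right child.
      At 1: go right to 24.
        Visit 24.
        At 24: go left to 10.
          10 is a leaf — visit 10.
        At 24: no right child.
At 39: go right to 38.
  Visit 38.
  At 38: go left to 15.
    15 is a leaf — visit 15.
  At 38: no right child.
Full pre-order sequence: 39, 21, 23, 19, 1, 8, 27, 11, 7, 24, 10, 38, 15.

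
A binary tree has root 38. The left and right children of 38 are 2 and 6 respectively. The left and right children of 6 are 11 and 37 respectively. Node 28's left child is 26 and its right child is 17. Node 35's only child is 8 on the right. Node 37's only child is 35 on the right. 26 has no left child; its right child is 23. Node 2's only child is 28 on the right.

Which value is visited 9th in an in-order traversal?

In-order visits the left subtree, then the node, then the right subtree.
At 38: go left to 2.
  At 2: no left child.
  Visit 2.
  At 2: go right to 28.
    At 28: go left to 26.
      At 26: no left child.
      Visit 26.
      At 26: go right to 23.
        23 is a leaf — visit 23.
    Visit 28.
    At 28: go right to 17.
      17 is a leaf — visit 17.
Visit 38.
At 38: go right to 6.
  At 6: go left to 11.
    11 is a leaf — visit 11.
  Visit 6.
  At 6: go right to 37.
    At 37: no left child.
    Visit 37.
    At 37: go right to 35.
      At 35: no left child.
      Visit 35.
      At 35: go right to 8.
        8 is a leaf — visit 8.
Full in-order sequence: 2, 26, 23, 28, 17, 38, 11, 6, 37, 35, 8.

37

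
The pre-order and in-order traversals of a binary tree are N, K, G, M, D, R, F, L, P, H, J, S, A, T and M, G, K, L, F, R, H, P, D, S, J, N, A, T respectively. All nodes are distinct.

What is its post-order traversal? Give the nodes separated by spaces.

The first element of pre-order is the root; it splits in-order into left and right subtrees.
Root N: left subtree has 11 nodes {M, G, K, L, F, R, H, P, D, S, J}, right has 2 {A, T}.
  Root K: left subtree has 2 nodes {M, G}, right has 8 {L, F, R, H, P, D, S, J}.
    Root G: left subtree has 1 node {M}, right has 0 { }.
    Root D: left subtree has 5 nodes {L, F, R, H, P}, right has 2 {S, J}.
      Root R: left subtree has 2 nodes {L, F}, right has 2 {H, P}.
        Root F: left subtree has 1 node {L}, right has 0 { }.
        Root P: left subtree has 1 node {H}, right has 0 { }.
      Root J: left subtree has 1 node {S}, right has 0 { }.
  Root A: left subtree has 0 nodes { }, right has 1 {T}.

M G L F H P R S J D K T A N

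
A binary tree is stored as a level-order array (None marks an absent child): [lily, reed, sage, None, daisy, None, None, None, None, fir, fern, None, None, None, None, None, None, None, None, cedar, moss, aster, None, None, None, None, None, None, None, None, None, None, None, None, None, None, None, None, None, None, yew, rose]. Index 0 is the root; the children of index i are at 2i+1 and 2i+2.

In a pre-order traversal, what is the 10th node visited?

aster

Pre-order visits the node, then its left subtree, then its right subtree.
Visit lily.
At lily: go left to reed.
  Visit reed.
  At reed: no left child.
  At reed: go right to daisy.
    Visit daisy.
    At daisy: go left to fir.
      Visit fir.
      At fir: go left to cedar.
        Visit cedar.
        At cedar: no left child.
        At cedar: go right to yew.
          yew is a leaf — visit yew.
      At fir: go right to moss.
        Visit moss.
        At moss: go left to rose.
          rose is a leaf — visit rose.
        At moss: no right child.
    At daisy: go right to fern.
      Visit fern.
      At fern: go left to aster.
        aster is a leaf — visit aster.
      At fern: no right child.
At lily: go right to sage.
  sage is a leaf — visit sage.
Full pre-order sequence: lily, reed, daisy, fir, cedar, yew, moss, rose, fern, aster, sage.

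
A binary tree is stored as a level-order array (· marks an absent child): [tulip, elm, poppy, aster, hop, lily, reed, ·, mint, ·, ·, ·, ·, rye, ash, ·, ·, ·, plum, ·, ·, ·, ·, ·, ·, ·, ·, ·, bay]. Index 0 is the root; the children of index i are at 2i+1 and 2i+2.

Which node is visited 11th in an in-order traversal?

reed

In-order visits the left subtree, then the node, then the right subtree.
At tulip: go left to elm.
  At elm: go left to aster.
    At aster: no left child.
    Visit aster.
    At aster: go right to mint.
      At mint: no left child.
      Visit mint.
      At mint: go right to plum.
        plum is a leaf — visit plum.
  Visit elm.
  At elm: go right to hop.
    hop is a leaf — visit hop.
Visit tulip.
At tulip: go right to poppy.
  At poppy: go left to lily.
    lily is a leaf — visit lily.
  Visit poppy.
  At poppy: go right to reed.
    At reed: go left to rye.
      At rye: no left child.
      Visit rye.
      At rye: go right to bay.
        bay is a leaf — visit bay.
    Visit reed.
    At reed: go right to ash.
      ash is a leaf — visit ash.
Full in-order sequence: aster, mint, plum, elm, hop, tulip, lily, poppy, rye, bay, reed, ash.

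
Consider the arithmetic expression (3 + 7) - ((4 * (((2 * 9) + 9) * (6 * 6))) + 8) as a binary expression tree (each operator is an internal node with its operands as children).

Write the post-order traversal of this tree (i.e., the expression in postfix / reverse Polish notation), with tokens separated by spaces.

3 7 + 4 2 9 * 9 + 6 6 * * * 8 + -

Post-order on an expression tree gives postfix notation: for each operator, emit left operand, right operand, then the operator.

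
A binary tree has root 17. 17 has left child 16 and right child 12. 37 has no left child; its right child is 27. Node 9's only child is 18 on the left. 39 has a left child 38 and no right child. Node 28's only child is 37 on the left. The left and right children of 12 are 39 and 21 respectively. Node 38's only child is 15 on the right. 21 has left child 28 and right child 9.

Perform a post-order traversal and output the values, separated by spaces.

Post-order visits the left subtree, then the right subtree, then the node.
At 17: go left to 16.
  16 is a leaf — visit 16.
At 17: go right to 12.
  At 12: go left to 39.
    At 39: go left to 38.
      At 38: no left child.
      At 38: go right to 15.
        15 is a leaf — visit 15.
      Visit 38.
    At 39: no right child.
    Visit 39.
  At 12: go right to 21.
    At 21: go left to 28.
      At 28: go left to 37.
        At 37: no left child.
        At 37: go right to 27.
          27 is a leaf — visit 27.
        Visit 37.
      At 28: no right child.
      Visit 28.
    At 21: go right to 9.
      At 9: go left to 18.
        18 is a leaf — visit 18.
      At 9: no right child.
      Visit 9.
    Visit 21.
  Visit 12.
Visit 17.

16 15 38 39 27 37 28 18 9 21 12 17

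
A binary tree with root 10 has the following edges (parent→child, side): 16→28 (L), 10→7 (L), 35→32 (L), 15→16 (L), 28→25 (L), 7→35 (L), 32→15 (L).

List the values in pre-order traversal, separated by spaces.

10 7 35 32 15 16 28 25

Pre-order visits the node, then its left subtree, then its right subtree.
Visit 10.
At 10: go left to 7.
  Visit 7.
  At 7: go left to 35.
    Visit 35.
    At 35: go left to 32.
      Visit 32.
      At 32: go left to 15.
        Visit 15.
        At 15: go left to 16.
          Visit 16.
          At 16: go left to 28.
            Visit 28.
            At 28: go left to 25.
              25 is a leaf — visit 25.
            At 28: no right child.
          At 16: no right child.
        At 15: no right child.
      At 32: no right child.
    At 35: no right child.
  At 7: no right child.
At 10: no right child.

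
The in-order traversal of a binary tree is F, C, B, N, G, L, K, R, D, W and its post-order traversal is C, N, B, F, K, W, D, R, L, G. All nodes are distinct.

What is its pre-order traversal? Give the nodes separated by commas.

G, F, B, C, N, L, R, K, D, W

The last element of post-order is the root; it splits in-order into left and right subtrees.
Root G: left subtree has 4 nodes {F, C, B, N}, right has 5 {L, K, R, D, W}.
  Root F: left subtree has 0 nodes { }, right has 3 {C, B, N}.
    Root B: left subtree has 1 node {C}, right has 1 {N}.
  Root L: left subtree has 0 nodes { }, right has 4 {K, R, D, W}.
    Root R: left subtree has 1 node {K}, right has 2 {D, W}.
      Root D: left subtree has 0 nodes { }, right has 1 {W}.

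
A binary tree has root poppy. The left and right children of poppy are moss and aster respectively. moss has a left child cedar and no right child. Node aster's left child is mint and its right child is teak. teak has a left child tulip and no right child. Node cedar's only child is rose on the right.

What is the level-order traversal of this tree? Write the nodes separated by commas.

poppy, moss, aster, cedar, mint, teak, rose, tulip

Level-order visits nodes level by level from the root, left to right within each level.
Level 0: poppy
Level 1: moss, aster
Level 2: cedar, mint, teak
Level 3: rose, tulip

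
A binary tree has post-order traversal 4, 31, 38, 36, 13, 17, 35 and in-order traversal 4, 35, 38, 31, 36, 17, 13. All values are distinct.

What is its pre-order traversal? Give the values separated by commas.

The last element of post-order is the root; it splits in-order into left and right subtrees.
Root 35: left subtree has 1 node {4}, right has 5 {38, 31, 36, 17, 13}.
  Root 17: left subtree has 3 nodes {38, 31, 36}, right has 1 {13}.
    Root 36: left subtree has 2 nodes {38, 31}, right has 0 { }.
      Root 38: left subtree has 0 nodes { }, right has 1 {31}.

35, 4, 17, 36, 38, 31, 13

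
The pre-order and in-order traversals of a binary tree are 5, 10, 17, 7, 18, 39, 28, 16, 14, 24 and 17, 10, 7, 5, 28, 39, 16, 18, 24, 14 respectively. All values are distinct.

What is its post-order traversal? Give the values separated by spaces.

17 7 10 28 16 39 24 14 18 5

The first element of pre-order is the root; it splits in-order into left and right subtrees.
Root 5: left subtree has 3 nodes {17, 10, 7}, right has 6 {28, 39, 16, 18, 24, 14}.
  Root 10: left subtree has 1 node {17}, right has 1 {7}.
  Root 18: left subtree has 3 nodes {28, 39, 16}, right has 2 {24, 14}.
    Root 39: left subtree has 1 node {28}, right has 1 {16}.
    Root 14: left subtree has 1 node {24}, right has 0 { }.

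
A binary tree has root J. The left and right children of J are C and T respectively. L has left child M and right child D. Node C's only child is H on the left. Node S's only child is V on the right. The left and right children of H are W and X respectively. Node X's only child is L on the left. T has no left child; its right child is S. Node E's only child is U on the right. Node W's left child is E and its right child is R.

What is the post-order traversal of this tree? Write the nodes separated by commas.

U, E, R, W, M, D, L, X, H, C, V, S, T, J

Post-order visits the left subtree, then the right subtree, then the node.
At J: go left to C.
  At C: go left to H.
    At H: go left to W.
      At W: go left to E.
        At E: no left child.
        At E: go right to U.
          U is a leaf — visit U.
        Visit E.
      At W: go right to R.
        R is a leaf — visit R.
      Visit W.
    At H: go right to X.
      At X: go left to L.
        At L: go left to M.
          M is a leaf — visit M.
        At L: go right to D.
          D is a leaf — visit D.
        Visit L.
      At X: no right child.
      Visit X.
    Visit H.
  At C: no right child.
  Visit C.
At J: go right to T.
  At T: no left child.
  At T: go right to S.
    At S: no left child.
    At S: go right to V.
      V is a leaf — visit V.
    Visit S.
  Visit T.
Visit J.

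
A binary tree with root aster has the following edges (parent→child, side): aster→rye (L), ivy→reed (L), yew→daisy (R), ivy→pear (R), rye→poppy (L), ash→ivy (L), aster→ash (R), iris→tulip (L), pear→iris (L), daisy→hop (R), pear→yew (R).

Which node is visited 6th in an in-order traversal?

In-order visits the left subtree, then the node, then the right subtree.
At aster: go left to rye.
  At rye: go left to poppy.
    poppy is a leaf — visit poppy.
  Visit rye.
  At rye: no right child.
Visit aster.
At aster: go right to ash.
  At ash: go left to ivy.
    At ivy: go left to reed.
      reed is a leaf — visit reed.
    Visit ivy.
    At ivy: go right to pear.
      At pear: go left to iris.
        At iris: go left to tulip.
          tulip is a leaf — visit tulip.
        Visit iris.
        At iris: no right child.
      Visit pear.
      At pear: go right to yew.
        At yew: no left child.
        Visit yew.
        At yew: go right to daisy.
          At daisy: no left child.
          Visit daisy.
          At daisy: go right to hop.
            hop is a leaf — visit hop.
  Visit ash.
  At ash: no right child.
Full in-order sequence: poppy, rye, aster, reed, ivy, tulip, iris, pear, yew, daisy, hop, ash.

tulip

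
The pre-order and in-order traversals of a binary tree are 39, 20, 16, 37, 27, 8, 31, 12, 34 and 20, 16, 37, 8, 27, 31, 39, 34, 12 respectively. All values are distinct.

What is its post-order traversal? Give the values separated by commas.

8, 31, 27, 37, 16, 20, 34, 12, 39

The first element of pre-order is the root; it splits in-order into left and right subtrees.
Root 39: left subtree has 6 nodes {20, 16, 37, 8, 27, 31}, right has 2 {34, 12}.
  Root 20: left subtree has 0 nodes { }, right has 5 {16, 37, 8, 27, 31}.
    Root 16: left subtree has 0 nodes { }, right has 4 {37, 8, 27, 31}.
      Root 37: left subtree has 0 nodes { }, right has 3 {8, 27, 31}.
        Root 27: left subtree has 1 node {8}, right has 1 {31}.
  Root 12: left subtree has 1 node {34}, right has 0 { }.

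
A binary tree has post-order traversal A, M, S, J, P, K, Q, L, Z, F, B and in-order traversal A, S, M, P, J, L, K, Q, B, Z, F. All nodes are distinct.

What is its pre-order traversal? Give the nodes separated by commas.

The last element of post-order is the root; it splits in-order into left and right subtrees.
Root B: left subtree has 8 nodes {A, S, M, P, J, L, K, Q}, right has 2 {Z, F}.
  Root L: left subtree has 5 nodes {A, S, M, P, J}, right has 2 {K, Q}.
    Root P: left subtree has 3 nodes {A, S, M}, right has 1 {J}.
      Root S: left subtree has 1 node {A}, right has 1 {M}.
    Root Q: left subtree has 1 node {K}, right has 0 { }.
  Root F: left subtree has 1 node {Z}, right has 0 { }.

B, L, P, S, A, M, J, Q, K, F, Z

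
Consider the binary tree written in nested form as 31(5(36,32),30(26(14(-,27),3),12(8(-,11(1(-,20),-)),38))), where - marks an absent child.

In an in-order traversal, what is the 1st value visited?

36

In-order visits the left subtree, then the node, then the right subtree.
At 31: go left to 5.
  At 5: go left to 36.
    36 is a leaf — visit 36.
  Visit 5.
  At 5: go right to 32.
    32 is a leaf — visit 32.
Visit 31.
At 31: go right to 30.
  At 30: go left to 26.
    At 26: go left to 14.
      At 14: no left child.
      Visit 14.
      At 14: go right to 27.
        27 is a leaf — visit 27.
    Visit 26.
    At 26: go right to 3.
      3 is a leaf — visit 3.
  Visit 30.
  At 30: go right to 12.
    At 12: go left to 8.
      At 8: no left child.
      Visit 8.
      At 8: go right to 11.
        At 11: go left to 1.
          At 1: no left child.
          Visit 1.
          At 1: go right to 20.
            20 is a leaf — visit 20.
        Visit 11.
        At 11: no right child.
    Visit 12.
    At 12: go right to 38.
      38 is a leaf — visit 38.
Full in-order sequence: 36, 5, 32, 31, 14, 27, 26, 3, 30, 8, 1, 20, 11, 12, 38.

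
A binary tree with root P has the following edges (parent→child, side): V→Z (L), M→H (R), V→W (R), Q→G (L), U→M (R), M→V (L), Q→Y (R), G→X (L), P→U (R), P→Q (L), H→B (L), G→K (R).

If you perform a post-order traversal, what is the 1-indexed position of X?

Post-order visits the left subtree, then the right subtree, then the node.
At P: go left to Q.
  At Q: go left to G.
    At G: go left to X.
      X is a leaf — visit X.
    At G: go right to K.
      K is a leaf — visit K.
    Visit G.
  At Q: go right to Y.
    Y is a leaf — visit Y.
  Visit Q.
At P: go right to U.
  At U: no left child.
  At U: go right to M.
    At M: go left to V.
      At V: go left to Z.
        Z is a leaf — visit Z.
      At V: go right to W.
        W is a leaf — visit W.
      Visit V.
    At M: go right to H.
      At H: go left to B.
        B is a leaf — visit B.
      At H: no right child.
      Visit H.
    Visit M.
  Visit U.
Visit P.
Full post-order sequence: X, K, G, Y, Q, Z, W, V, B, H, M, U, P.

1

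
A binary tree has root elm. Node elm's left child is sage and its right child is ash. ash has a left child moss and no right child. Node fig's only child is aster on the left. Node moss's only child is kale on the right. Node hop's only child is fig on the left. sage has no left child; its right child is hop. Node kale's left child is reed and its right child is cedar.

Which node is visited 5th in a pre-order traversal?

Pre-order visits the node, then its left subtree, then its right subtree.
Visit elm.
At elm: go left to sage.
  Visit sage.
  At sage: no left child.
  At sage: go right to hop.
    Visit hop.
    At hop: go left to fig.
      Visit fig.
      At fig: go left to aster.
        aster is a leaf — visit aster.
      At fig: no right child.
    At hop: no right child.
At elm: go right to ash.
  Visit ash.
  At ash: go left to moss.
    Visit moss.
    At moss: no left child.
    At moss: go right to kale.
      Visit kale.
      At kale: go left to reed.
        reed is a leaf — visit reed.
      At kale: go right to cedar.
        cedar is a leaf — visit cedar.
  At ash: no right child.
Full pre-order sequence: elm, sage, hop, fig, aster, ash, moss, kale, reed, cedar.

aster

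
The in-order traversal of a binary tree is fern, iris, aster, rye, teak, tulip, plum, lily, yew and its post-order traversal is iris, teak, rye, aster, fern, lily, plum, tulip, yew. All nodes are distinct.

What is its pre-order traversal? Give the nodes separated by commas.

yew, tulip, fern, aster, iris, rye, teak, plum, lily

The last element of post-order is the root; it splits in-order into left and right subtrees.
Root yew: left subtree has 8 nodes {fern, iris, aster, rye, teak, tulip, plum, lily}, right has 0 { }.
  Root tulip: left subtree has 5 nodes {fern, iris, aster, rye, teak}, right has 2 {plum, lily}.
    Root fern: left subtree has 0 nodes { }, right has 4 {iris, aster, rye, teak}.
      Root aster: left subtree has 1 node {iris}, right has 2 {rye, teak}.
        Root rye: left subtree has 0 nodes { }, right has 1 {teak}.
    Root plum: left subtree has 0 nodes { }, right has 1 {lily}.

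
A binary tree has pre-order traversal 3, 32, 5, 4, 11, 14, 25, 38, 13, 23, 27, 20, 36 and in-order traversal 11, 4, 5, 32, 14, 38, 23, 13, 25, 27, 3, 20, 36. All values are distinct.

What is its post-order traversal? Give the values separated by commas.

The first element of pre-order is the root; it splits in-order into left and right subtrees.
Root 3: left subtree has 10 nodes {11, 4, 5, 32, 14, 38, 23, 13, 25, 27}, right has 2 {20, 36}.
  Root 32: left subtree has 3 nodes {11, 4, 5}, right has 6 {14, 38, 23, 13, 25, 27}.
    Root 5: left subtree has 2 nodes {11, 4}, right has 0 { }.
      Root 4: left subtree has 1 node {11}, right has 0 { }.
    Root 14: left subtree has 0 nodes { }, right has 5 {38, 23, 13, 25, 27}.
      Root 25: left subtree has 3 nodes {38, 23, 13}, right has 1 {27}.
        Root 38: left subtree has 0 nodes { }, right has 2 {23, 13}.
          Root 13: left subtree has 1 node {23}, right has 0 { }.
  Root 20: left subtree has 0 nodes { }, right has 1 {36}.

11, 4, 5, 23, 13, 38, 27, 25, 14, 32, 36, 20, 3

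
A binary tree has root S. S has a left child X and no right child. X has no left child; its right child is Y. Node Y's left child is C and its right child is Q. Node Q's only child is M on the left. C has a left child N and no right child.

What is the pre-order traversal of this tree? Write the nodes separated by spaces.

S X Y C N Q M

Pre-order visits the node, then its left subtree, then its right subtree.
Visit S.
At S: go left to X.
  Visit X.
  At X: no left child.
  At X: go right to Y.
    Visit Y.
    At Y: go left to C.
      Visit C.
      At C: go left to N.
        N is a leaf — visit N.
      At C: no right child.
    At Y: go right to Q.
      Visit Q.
      At Q: go left to M.
        M is a leaf — visit M.
      At Q: no right child.
At S: no right child.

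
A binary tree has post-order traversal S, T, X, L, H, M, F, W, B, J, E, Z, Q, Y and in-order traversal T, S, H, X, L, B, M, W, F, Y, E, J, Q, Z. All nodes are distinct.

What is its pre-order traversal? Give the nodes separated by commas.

Y, B, H, T, S, L, X, W, M, F, Q, E, J, Z

The last element of post-order is the root; it splits in-order into left and right subtrees.
Root Y: left subtree has 9 nodes {T, S, H, X, L, B, M, W, F}, right has 4 {E, J, Q, Z}.
  Root B: left subtree has 5 nodes {T, S, H, X, L}, right has 3 {M, W, F}.
    Root H: left subtree has 2 nodes {T, S}, right has 2 {X, L}.
      Root T: left subtree has 0 nodes { }, right has 1 {S}.
      Root L: left subtree has 1 node {X}, right has 0 { }.
    Root W: left subtree has 1 node {M}, right has 1 {F}.
  Root Q: left subtree has 2 nodes {E, J}, right has 1 {Z}.
    Root E: left subtree has 0 nodes { }, right has 1 {J}.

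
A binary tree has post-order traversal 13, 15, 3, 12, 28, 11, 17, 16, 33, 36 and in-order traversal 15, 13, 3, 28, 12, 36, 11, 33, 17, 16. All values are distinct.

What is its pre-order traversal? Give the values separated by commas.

36, 28, 3, 15, 13, 12, 33, 11, 16, 17

The last element of post-order is the root; it splits in-order into left and right subtrees.
Root 36: left subtree has 5 nodes {15, 13, 3, 28, 12}, right has 4 {11, 33, 17, 16}.
  Root 28: left subtree has 3 nodes {15, 13, 3}, right has 1 {12}.
    Root 3: left subtree has 2 nodes {15, 13}, right has 0 { }.
      Root 15: left subtree has 0 nodes { }, right has 1 {13}.
  Root 33: left subtree has 1 node {11}, right has 2 {17, 16}.
    Root 16: left subtree has 1 node {17}, right has 0 { }.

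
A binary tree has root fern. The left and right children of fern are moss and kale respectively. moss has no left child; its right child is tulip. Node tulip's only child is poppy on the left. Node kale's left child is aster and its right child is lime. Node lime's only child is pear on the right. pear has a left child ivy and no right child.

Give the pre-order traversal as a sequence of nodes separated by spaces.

Pre-order visits the node, then its left subtree, then its right subtree.
Visit fern.
At fern: go left to moss.
  Visit moss.
  At moss: no left child.
  At moss: go right to tulip.
    Visit tulip.
    At tulip: go left to poppy.
      poppy is a leaf — visit poppy.
    At tulip: no right child.
At fern: go right to kale.
  Visit kale.
  At kale: go left to aster.
    aster is a leaf — visit aster.
  At kale: go right to lime.
    Visit lime.
    At lime: no left child.
    At lime: go right to pear.
      Visit pear.
      At pear: go left to ivy.
        ivy is a leaf — visit ivy.
      At pear: no right child.

fern moss tulip poppy kale aster lime pear ivy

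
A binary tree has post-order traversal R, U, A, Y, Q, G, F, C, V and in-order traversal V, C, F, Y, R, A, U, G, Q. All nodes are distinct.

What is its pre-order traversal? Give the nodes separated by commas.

V, C, F, G, Y, A, R, U, Q

The last element of post-order is the root; it splits in-order into left and right subtrees.
Root V: left subtree has 0 nodes { }, right has 8 {C, F, Y, R, A, U, G, Q}.
  Root C: left subtree has 0 nodes { }, right has 7 {F, Y, R, A, U, G, Q}.
    Root F: left subtree has 0 nodes { }, right has 6 {Y, R, A, U, G, Q}.
      Root G: left subtree has 4 nodes {Y, R, A, U}, right has 1 {Q}.
        Root Y: left subtree has 0 nodes { }, right has 3 {R, A, U}.
          Root A: left subtree has 1 node {R}, right has 1 {U}.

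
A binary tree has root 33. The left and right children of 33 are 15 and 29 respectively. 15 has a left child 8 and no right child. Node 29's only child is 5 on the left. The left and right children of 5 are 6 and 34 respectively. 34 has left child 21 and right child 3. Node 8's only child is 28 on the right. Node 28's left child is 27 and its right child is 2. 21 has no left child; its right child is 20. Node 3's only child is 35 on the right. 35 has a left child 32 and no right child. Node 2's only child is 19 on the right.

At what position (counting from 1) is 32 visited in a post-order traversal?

Post-order visits the left subtree, then the right subtree, then the node.
At 33: go left to 15.
  At 15: go left to 8.
    At 8: no left child.
    At 8: go right to 28.
      At 28: go left to 27.
        27 is a leaf — visit 27.
      At 28: go right to 2.
        At 2: no left child.
        At 2: go right to 19.
          19 is a leaf — visit 19.
        Visit 2.
      Visit 28.
    Visit 8.
  At 15: no right child.
  Visit 15.
At 33: go right to 29.
  At 29: go left to 5.
    At 5: go left to 6.
      6 is a leaf — visit 6.
    At 5: go right to 34.
      At 34: go left to 21.
        At 21: no left child.
        At 21: go right to 20.
          20 is a leaf — visit 20.
        Visit 21.
      At 34: go right to 3.
        At 3: no left child.
        At 3: go right to 35.
          At 35: go left to 32.
            32 is a leaf — visit 32.
          At 35: no right child.
          Visit 35.
        Visit 3.
      Visit 34.
    Visit 5.
  At 29: no right child.
  Visit 29.
Visit 33.
Full post-order sequence: 27, 19, 2, 28, 8, 15, 6, 20, 21, 32, 35, 3, 34, 5, 29, 33.

10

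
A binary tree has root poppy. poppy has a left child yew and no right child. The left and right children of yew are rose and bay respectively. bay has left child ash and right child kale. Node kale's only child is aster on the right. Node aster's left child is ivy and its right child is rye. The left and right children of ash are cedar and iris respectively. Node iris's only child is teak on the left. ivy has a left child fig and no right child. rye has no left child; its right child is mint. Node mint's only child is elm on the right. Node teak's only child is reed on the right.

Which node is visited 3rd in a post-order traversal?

reed

Post-order visits the left subtree, then the right subtree, then the node.
At poppy: go left to yew.
  At yew: go left to rose.
    rose is a leaf — visit rose.
  At yew: go right to bay.
    At bay: go left to ash.
      At ash: go left to cedar.
        cedar is a leaf — visit cedar.
      At ash: go right to iris.
        At iris: go left to teak.
          At teak: no left child.
          At teak: go right to reed.
            reed is a leaf — visit reed.
          Visit teak.
        At iris: no right child.
        Visit iris.
      Visit ash.
    At bay: go right to kale.
      At kale: no left child.
      At kale: go right to aster.
        At aster: go left to ivy.
          At ivy: go left to fig.
            fig is a leaf — visit fig.
          At ivy: no right child.
          Visit ivy.
        At aster: go right to rye.
          At rye: no left child.
          At rye: go right to mint.
            At mint: no left child.
            At mint: go right to elm.
              elm is a leaf — visit elm.
            Visit mint.
          Visit rye.
        Visit aster.
      Visit kale.
    Visit bay.
  Visit yew.
At poppy: no right child.
Visit poppy.
Full post-order sequence: rose, cedar, reed, teak, iris, ash, fig, ivy, elm, mint, rye, aster, kale, bay, yew, poppy.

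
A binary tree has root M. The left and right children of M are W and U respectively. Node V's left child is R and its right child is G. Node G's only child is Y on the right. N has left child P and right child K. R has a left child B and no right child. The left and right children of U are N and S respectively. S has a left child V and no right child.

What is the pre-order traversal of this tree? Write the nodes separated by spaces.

M W U N P K S V R B G Y

Pre-order visits the node, then its left subtree, then its right subtree.
Visit M.
At M: go left to W.
  W is a leaf — visit W.
At M: go right to U.
  Visit U.
  At U: go left to N.
    Visit N.
    At N: go left to P.
      P is a leaf — visit P.
    At N: go right to K.
      K is a leaf — visit K.
  At U: go right to S.
    Visit S.
    At S: go left to V.
      Visit V.
      At V: go left to R.
        Visit R.
        At R: go left to B.
          B is a leaf — visit B.
        At R: no right child.
      At V: go right to G.
        Visit G.
        At G: no left child.
        At G: go right to Y.
          Y is a leaf — visit Y.
    At S: no right child.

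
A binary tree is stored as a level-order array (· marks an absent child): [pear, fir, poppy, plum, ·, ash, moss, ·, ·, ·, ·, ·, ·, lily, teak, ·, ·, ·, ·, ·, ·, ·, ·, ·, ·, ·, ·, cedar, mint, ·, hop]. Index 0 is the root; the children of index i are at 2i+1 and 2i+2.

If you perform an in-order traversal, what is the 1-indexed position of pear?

In-order visits the left subtree, then the node, then the right subtree.
At pear: go left to fir.
  At fir: go left to plum.
    plum is a leaf — visit plum.
  Visit fir.
  At fir: no right child.
Visit pear.
At pear: go right to poppy.
  At poppy: go left to ash.
    ash is a leaf — visit ash.
  Visit poppy.
  At poppy: go right to moss.
    At moss: go left to lily.
      At lily: go left to cedar.
        cedar is a leaf — visit cedar.
      Visit lily.
      At lily: go right to mint.
        mint is a leaf — visit mint.
    Visit moss.
    At moss: go right to teak.
      At teak: no left child.
      Visit teak.
      At teak: go right to hop.
        hop is a leaf — visit hop.
Full in-order sequence: plum, fir, pear, ash, poppy, cedar, lily, mint, moss, teak, hop.

3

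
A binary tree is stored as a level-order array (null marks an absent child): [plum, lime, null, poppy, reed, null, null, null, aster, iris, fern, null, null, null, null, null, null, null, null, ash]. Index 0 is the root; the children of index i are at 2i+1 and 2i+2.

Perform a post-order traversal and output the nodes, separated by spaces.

Post-order visits the left subtree, then the right subtree, then the node.
At plum: go left to lime.
  At lime: go left to poppy.
    At poppy: no left child.
    At poppy: go right to aster.
      aster is a leaf — visit aster.
    Visit poppy.
  At lime: go right to reed.
    At reed: go left to iris.
      At iris: go left to ash.
        ash is a leaf — visit ash.
      At iris: no right child.
      Visit iris.
    At reed: go right to fern.
      fern is a leaf — visit fern.
    Visit reed.
  Visit lime.
At plum: no right child.
Visit plum.

aster poppy ash iris fern reed lime plum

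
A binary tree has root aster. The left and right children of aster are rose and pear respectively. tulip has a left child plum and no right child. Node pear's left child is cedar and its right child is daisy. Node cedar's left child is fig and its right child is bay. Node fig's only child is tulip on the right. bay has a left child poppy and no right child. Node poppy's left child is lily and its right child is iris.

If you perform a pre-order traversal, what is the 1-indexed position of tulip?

6

Pre-order visits the node, then its left subtree, then its right subtree.
Visit aster.
At aster: go left to rose.
  rose is a leaf — visit rose.
At aster: go right to pear.
  Visit pear.
  At pear: go left to cedar.
    Visit cedar.
    At cedar: go left to fig.
      Visit fig.
      At fig: no left child.
      At fig: go right to tulip.
        Visit tulip.
        At tulip: go left to plum.
          plum is a leaf — visit plum.
        At tulip: no right child.
    At cedar: go right to bay.
      Visit bay.
      At bay: go left to poppy.
        Visit poppy.
        At poppy: go left to lily.
          lily is a leaf — visit lily.
        At poppy: go right to iris.
          iris is a leaf — visit iris.
      At bay: no right child.
  At pear: go right to daisy.
    daisy is a leaf — visit daisy.
Full pre-order sequence: aster, rose, pear, cedar, fig, tulip, plum, bay, poppy, lily, iris, daisy.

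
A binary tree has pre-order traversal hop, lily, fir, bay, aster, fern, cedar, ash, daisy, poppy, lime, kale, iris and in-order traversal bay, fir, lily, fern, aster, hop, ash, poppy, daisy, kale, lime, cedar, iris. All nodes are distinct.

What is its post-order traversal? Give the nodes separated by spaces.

The first element of pre-order is the root; it splits in-order into left and right subtrees.
Root hop: left subtree has 5 nodes {bay, fir, lily, fern, aster}, right has 7 {ash, poppy, daisy, kale, lime, cedar, iris}.
  Root lily: left subtree has 2 nodes {bay, fir}, right has 2 {fern, aster}.
    Root fir: left subtree has 1 node {bay}, right has 0 { }.
    Root aster: left subtree has 1 node {fern}, right has 0 { }.
  Root cedar: left subtree has 5 nodes {ash, poppy, daisy, kale, lime}, right has 1 {iris}.
    Root ash: left subtree has 0 nodes { }, right has 4 {poppy, daisy, kale, lime}.
      Root daisy: left subtree has 1 node {poppy}, right has 2 {kale, lime}.
        Root lime: left subtree has 1 node {kale}, right has 0 { }.

bay fir fern aster lily poppy kale lime daisy ash iris cedar hop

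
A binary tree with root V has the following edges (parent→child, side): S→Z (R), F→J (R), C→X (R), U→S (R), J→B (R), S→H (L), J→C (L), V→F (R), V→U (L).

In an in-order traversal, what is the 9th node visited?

J

In-order visits the left subtree, then the node, then the right subtree.
At V: go left to U.
  At U: no left child.
  Visit U.
  At U: go right to S.
    At S: go left to H.
      H is a leaf — visit H.
    Visit S.
    At S: go right to Z.
      Z is a leaf — visit Z.
Visit V.
At V: go right to F.
  At F: no left child.
  Visit F.
  At F: go right to J.
    At J: go left to C.
      At C: no left child.
      Visit C.
      At C: go right to X.
        X is a leaf — visit X.
    Visit J.
    At J: go right to B.
      B is a leaf — visit B.
Full in-order sequence: U, H, S, Z, V, F, C, X, J, B.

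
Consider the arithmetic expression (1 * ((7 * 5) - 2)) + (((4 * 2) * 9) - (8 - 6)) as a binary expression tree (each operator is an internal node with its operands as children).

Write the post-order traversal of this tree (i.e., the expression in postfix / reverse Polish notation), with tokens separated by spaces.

Post-order on an expression tree gives postfix notation: for each operator, emit left operand, right operand, then the operator.

1 7 5 * 2 - * 4 2 * 9 * 8 6 - - +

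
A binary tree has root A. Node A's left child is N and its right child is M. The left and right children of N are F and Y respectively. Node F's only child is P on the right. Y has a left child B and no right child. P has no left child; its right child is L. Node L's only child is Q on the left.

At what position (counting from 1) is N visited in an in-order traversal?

5

In-order visits the left subtree, then the node, then the right subtree.
At A: go left to N.
  At N: go left to F.
    At F: no left child.
    Visit F.
    At F: go right to P.
      At P: no left child.
      Visit P.
      At P: go right to L.
        At L: go left to Q.
          Q is a leaf — visit Q.
        Visit L.
        At L: no right child.
  Visit N.
  At N: go right to Y.
    At Y: go left to B.
      B is a leaf — visit B.
    Visit Y.
    At Y: no right child.
Visit A.
At A: go right to M.
  M is a leaf — visit M.
Full in-order sequence: F, P, Q, L, N, B, Y, A, M.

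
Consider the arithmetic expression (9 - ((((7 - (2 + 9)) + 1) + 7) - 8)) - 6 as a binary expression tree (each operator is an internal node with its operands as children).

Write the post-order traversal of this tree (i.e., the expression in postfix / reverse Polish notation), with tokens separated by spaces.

Post-order on an expression tree gives postfix notation: for each operator, emit left operand, right operand, then the operator.

9 7 2 9 + - 1 + 7 + 8 - - 6 -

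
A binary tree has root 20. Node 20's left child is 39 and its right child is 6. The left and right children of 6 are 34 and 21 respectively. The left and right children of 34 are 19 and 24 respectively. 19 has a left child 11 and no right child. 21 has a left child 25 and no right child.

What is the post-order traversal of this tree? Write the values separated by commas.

Post-order visits the left subtree, then the right subtree, then the node.
At 20: go left to 39.
  39 is a leaf — visit 39.
At 20: go right to 6.
  At 6: go left to 34.
    At 34: go left to 19.
      At 19: go left to 11.
        11 is a leaf — visit 11.
      At 19: no right child.
      Visit 19.
    At 34: go right to 24.
      24 is a leaf — visit 24.
    Visit 34.
  At 6: go right to 21.
    At 21: go left to 25.
      25 is a leaf — visit 25.
    At 21: no right child.
    Visit 21.
  Visit 6.
Visit 20.

39, 11, 19, 24, 34, 25, 21, 6, 20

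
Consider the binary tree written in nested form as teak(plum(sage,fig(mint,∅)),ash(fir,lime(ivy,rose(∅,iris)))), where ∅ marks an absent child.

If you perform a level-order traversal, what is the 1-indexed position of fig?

Level-order visits nodes level by level from the root, left to right within each level.
Level 0: teak
Level 1: plum, ash
Level 2: sage, fig, fir, lime
Level 3: mint, ivy, rose
Level 4: iris
Full level-order sequence: teak, plum, ash, sage, fig, fir, lime, mint, ivy, rose, iris.

5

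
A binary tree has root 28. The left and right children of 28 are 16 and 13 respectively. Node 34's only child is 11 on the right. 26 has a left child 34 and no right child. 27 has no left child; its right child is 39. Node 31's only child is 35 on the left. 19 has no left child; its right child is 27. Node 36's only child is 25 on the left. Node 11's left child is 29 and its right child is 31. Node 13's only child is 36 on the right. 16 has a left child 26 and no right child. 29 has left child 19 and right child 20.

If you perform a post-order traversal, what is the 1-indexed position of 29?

Post-order visits the left subtree, then the right subtree, then the node.
At 28: go left to 16.
  At 16: go left to 26.
    At 26: go left to 34.
      At 34: no left child.
      At 34: go right to 11.
        At 11: go left to 29.
          At 29: go left to 19.
            At 19: no left child.
            At 19: go right to 27.
              At 27: no left child.
              At 27: go right to 39.
                39 is a leaf — visit 39.
              Visit 27.
            Visit 19.
          At 29: go right to 20.
            20 is a leaf — visit 20.
          Visit 29.
        At 11: go right to 31.
          At 31: go left to 35.
            35 is a leaf — visit 35.
          At 31: no right child.
          Visit 31.
        Visit 11.
      Visit 34.
    At 26: no right child.
    Visit 26.
  At 16: no right child.
  Visit 16.
At 28: go right to 13.
  At 13: no left child.
  At 13: go right to 36.
    At 36: go left to 25.
      25 is a leaf — visit 25.
    At 36: no right child.
    Visit 36.
  Visit 13.
Visit 28.
Full post-order sequence: 39, 27, 19, 20, 29, 35, 31, 11, 34, 26, 16, 25, 36, 13, 28.

5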